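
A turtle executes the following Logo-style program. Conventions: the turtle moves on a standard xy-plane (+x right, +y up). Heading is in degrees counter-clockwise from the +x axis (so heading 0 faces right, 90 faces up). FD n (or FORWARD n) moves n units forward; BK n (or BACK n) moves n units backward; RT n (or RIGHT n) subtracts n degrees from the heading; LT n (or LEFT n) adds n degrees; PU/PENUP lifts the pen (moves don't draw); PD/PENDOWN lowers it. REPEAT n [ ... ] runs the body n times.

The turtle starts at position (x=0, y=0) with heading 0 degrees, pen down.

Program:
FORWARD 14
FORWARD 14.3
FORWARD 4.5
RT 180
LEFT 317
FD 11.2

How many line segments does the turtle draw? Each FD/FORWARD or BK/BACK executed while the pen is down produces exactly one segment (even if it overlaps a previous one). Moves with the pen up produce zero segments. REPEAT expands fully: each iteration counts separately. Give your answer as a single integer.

Executing turtle program step by step:
Start: pos=(0,0), heading=0, pen down
FD 14: (0,0) -> (14,0) [heading=0, draw]
FD 14.3: (14,0) -> (28.3,0) [heading=0, draw]
FD 4.5: (28.3,0) -> (32.8,0) [heading=0, draw]
RT 180: heading 0 -> 180
LT 317: heading 180 -> 137
FD 11.2: (32.8,0) -> (24.609,7.638) [heading=137, draw]
Final: pos=(24.609,7.638), heading=137, 4 segment(s) drawn
Segments drawn: 4

Answer: 4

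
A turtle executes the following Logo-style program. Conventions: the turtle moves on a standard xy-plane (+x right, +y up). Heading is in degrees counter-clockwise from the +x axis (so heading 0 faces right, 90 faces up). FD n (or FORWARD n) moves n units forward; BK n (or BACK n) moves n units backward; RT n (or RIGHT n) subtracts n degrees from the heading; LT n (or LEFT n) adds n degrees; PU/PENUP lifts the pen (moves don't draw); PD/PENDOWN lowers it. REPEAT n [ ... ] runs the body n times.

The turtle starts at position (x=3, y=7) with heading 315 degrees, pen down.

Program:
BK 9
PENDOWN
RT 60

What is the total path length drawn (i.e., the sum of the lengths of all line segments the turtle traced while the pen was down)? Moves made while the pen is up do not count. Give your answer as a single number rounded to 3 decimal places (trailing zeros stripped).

Executing turtle program step by step:
Start: pos=(3,7), heading=315, pen down
BK 9: (3,7) -> (-3.364,13.364) [heading=315, draw]
PD: pen down
RT 60: heading 315 -> 255
Final: pos=(-3.364,13.364), heading=255, 1 segment(s) drawn

Segment lengths:
  seg 1: (3,7) -> (-3.364,13.364), length = 9
Total = 9

Answer: 9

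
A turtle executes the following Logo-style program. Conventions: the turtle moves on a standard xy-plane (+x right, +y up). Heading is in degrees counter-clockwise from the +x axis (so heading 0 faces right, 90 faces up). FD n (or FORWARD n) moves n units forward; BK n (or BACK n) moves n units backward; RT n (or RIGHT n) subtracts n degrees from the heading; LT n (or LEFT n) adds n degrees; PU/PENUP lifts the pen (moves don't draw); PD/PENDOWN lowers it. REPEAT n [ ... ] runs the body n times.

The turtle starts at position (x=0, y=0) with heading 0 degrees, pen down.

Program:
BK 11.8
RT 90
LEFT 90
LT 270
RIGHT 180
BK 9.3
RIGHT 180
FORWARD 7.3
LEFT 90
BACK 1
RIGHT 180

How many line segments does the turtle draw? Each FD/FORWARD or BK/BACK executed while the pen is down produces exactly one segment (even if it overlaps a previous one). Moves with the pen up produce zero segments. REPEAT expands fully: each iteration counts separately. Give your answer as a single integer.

Executing turtle program step by step:
Start: pos=(0,0), heading=0, pen down
BK 11.8: (0,0) -> (-11.8,0) [heading=0, draw]
RT 90: heading 0 -> 270
LT 90: heading 270 -> 0
LT 270: heading 0 -> 270
RT 180: heading 270 -> 90
BK 9.3: (-11.8,0) -> (-11.8,-9.3) [heading=90, draw]
RT 180: heading 90 -> 270
FD 7.3: (-11.8,-9.3) -> (-11.8,-16.6) [heading=270, draw]
LT 90: heading 270 -> 0
BK 1: (-11.8,-16.6) -> (-12.8,-16.6) [heading=0, draw]
RT 180: heading 0 -> 180
Final: pos=(-12.8,-16.6), heading=180, 4 segment(s) drawn
Segments drawn: 4

Answer: 4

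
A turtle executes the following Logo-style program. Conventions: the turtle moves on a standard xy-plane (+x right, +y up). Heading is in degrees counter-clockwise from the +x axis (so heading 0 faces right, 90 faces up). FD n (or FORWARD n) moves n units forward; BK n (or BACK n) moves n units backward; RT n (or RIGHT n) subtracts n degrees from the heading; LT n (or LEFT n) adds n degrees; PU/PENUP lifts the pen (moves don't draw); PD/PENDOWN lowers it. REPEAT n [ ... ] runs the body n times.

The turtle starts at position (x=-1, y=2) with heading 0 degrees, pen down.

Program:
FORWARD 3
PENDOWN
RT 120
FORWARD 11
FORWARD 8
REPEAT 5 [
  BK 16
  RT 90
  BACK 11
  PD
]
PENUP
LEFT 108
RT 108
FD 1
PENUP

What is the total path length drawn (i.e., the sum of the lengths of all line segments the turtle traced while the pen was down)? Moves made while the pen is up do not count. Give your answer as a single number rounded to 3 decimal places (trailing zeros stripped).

Answer: 157

Derivation:
Executing turtle program step by step:
Start: pos=(-1,2), heading=0, pen down
FD 3: (-1,2) -> (2,2) [heading=0, draw]
PD: pen down
RT 120: heading 0 -> 240
FD 11: (2,2) -> (-3.5,-7.526) [heading=240, draw]
FD 8: (-3.5,-7.526) -> (-7.5,-14.454) [heading=240, draw]
REPEAT 5 [
  -- iteration 1/5 --
  BK 16: (-7.5,-14.454) -> (0.5,-0.598) [heading=240, draw]
  RT 90: heading 240 -> 150
  BK 11: (0.5,-0.598) -> (10.026,-6.098) [heading=150, draw]
  PD: pen down
  -- iteration 2/5 --
  BK 16: (10.026,-6.098) -> (23.883,-14.098) [heading=150, draw]
  RT 90: heading 150 -> 60
  BK 11: (23.883,-14.098) -> (18.383,-23.624) [heading=60, draw]
  PD: pen down
  -- iteration 3/5 --
  BK 16: (18.383,-23.624) -> (10.383,-37.481) [heading=60, draw]
  RT 90: heading 60 -> 330
  BK 11: (10.383,-37.481) -> (0.856,-31.981) [heading=330, draw]
  PD: pen down
  -- iteration 4/5 --
  BK 16: (0.856,-31.981) -> (-13,-23.981) [heading=330, draw]
  RT 90: heading 330 -> 240
  BK 11: (-13,-23.981) -> (-7.5,-14.454) [heading=240, draw]
  PD: pen down
  -- iteration 5/5 --
  BK 16: (-7.5,-14.454) -> (0.5,-0.598) [heading=240, draw]
  RT 90: heading 240 -> 150
  BK 11: (0.5,-0.598) -> (10.026,-6.098) [heading=150, draw]
  PD: pen down
]
PU: pen up
LT 108: heading 150 -> 258
RT 108: heading 258 -> 150
FD 1: (10.026,-6.098) -> (9.16,-5.598) [heading=150, move]
PU: pen up
Final: pos=(9.16,-5.598), heading=150, 13 segment(s) drawn

Segment lengths:
  seg 1: (-1,2) -> (2,2), length = 3
  seg 2: (2,2) -> (-3.5,-7.526), length = 11
  seg 3: (-3.5,-7.526) -> (-7.5,-14.454), length = 8
  seg 4: (-7.5,-14.454) -> (0.5,-0.598), length = 16
  seg 5: (0.5,-0.598) -> (10.026,-6.098), length = 11
  seg 6: (10.026,-6.098) -> (23.883,-14.098), length = 16
  seg 7: (23.883,-14.098) -> (18.383,-23.624), length = 11
  seg 8: (18.383,-23.624) -> (10.383,-37.481), length = 16
  seg 9: (10.383,-37.481) -> (0.856,-31.981), length = 11
  seg 10: (0.856,-31.981) -> (-13,-23.981), length = 16
  seg 11: (-13,-23.981) -> (-7.5,-14.454), length = 11
  seg 12: (-7.5,-14.454) -> (0.5,-0.598), length = 16
  seg 13: (0.5,-0.598) -> (10.026,-6.098), length = 11
Total = 157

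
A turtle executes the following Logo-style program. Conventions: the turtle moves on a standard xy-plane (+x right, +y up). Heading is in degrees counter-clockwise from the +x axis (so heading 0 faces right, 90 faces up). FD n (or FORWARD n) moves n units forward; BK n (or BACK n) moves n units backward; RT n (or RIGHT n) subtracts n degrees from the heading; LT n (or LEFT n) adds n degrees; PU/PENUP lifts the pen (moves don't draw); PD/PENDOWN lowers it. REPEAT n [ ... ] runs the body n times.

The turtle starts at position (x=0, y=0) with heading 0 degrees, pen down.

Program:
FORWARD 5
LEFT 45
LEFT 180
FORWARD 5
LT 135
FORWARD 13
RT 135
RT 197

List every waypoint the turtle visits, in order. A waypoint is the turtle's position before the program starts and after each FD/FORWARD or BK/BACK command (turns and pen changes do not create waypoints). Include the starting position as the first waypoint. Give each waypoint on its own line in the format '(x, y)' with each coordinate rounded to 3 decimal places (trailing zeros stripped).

Executing turtle program step by step:
Start: pos=(0,0), heading=0, pen down
FD 5: (0,0) -> (5,0) [heading=0, draw]
LT 45: heading 0 -> 45
LT 180: heading 45 -> 225
FD 5: (5,0) -> (1.464,-3.536) [heading=225, draw]
LT 135: heading 225 -> 0
FD 13: (1.464,-3.536) -> (14.464,-3.536) [heading=0, draw]
RT 135: heading 0 -> 225
RT 197: heading 225 -> 28
Final: pos=(14.464,-3.536), heading=28, 3 segment(s) drawn
Waypoints (4 total):
(0, 0)
(5, 0)
(1.464, -3.536)
(14.464, -3.536)

Answer: (0, 0)
(5, 0)
(1.464, -3.536)
(14.464, -3.536)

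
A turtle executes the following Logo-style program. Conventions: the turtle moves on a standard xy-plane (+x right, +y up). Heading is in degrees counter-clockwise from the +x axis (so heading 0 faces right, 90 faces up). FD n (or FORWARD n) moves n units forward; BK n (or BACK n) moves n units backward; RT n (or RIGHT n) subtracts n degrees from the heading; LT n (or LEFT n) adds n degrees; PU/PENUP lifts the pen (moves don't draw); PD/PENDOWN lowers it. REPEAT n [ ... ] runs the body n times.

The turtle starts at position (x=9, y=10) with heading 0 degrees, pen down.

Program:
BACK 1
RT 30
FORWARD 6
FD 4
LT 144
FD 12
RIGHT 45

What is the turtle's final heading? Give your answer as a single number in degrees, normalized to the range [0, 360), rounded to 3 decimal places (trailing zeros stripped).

Answer: 69

Derivation:
Executing turtle program step by step:
Start: pos=(9,10), heading=0, pen down
BK 1: (9,10) -> (8,10) [heading=0, draw]
RT 30: heading 0 -> 330
FD 6: (8,10) -> (13.196,7) [heading=330, draw]
FD 4: (13.196,7) -> (16.66,5) [heading=330, draw]
LT 144: heading 330 -> 114
FD 12: (16.66,5) -> (11.779,15.963) [heading=114, draw]
RT 45: heading 114 -> 69
Final: pos=(11.779,15.963), heading=69, 4 segment(s) drawn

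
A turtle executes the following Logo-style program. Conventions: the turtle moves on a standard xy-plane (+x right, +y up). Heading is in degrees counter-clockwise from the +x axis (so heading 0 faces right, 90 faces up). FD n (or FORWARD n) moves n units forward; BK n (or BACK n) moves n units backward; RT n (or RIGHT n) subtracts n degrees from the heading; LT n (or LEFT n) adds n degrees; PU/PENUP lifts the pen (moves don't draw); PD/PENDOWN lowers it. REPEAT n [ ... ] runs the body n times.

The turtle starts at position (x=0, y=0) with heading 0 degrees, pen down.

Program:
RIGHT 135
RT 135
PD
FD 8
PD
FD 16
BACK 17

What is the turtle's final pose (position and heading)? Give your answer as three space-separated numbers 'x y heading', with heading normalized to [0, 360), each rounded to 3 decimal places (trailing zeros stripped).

Executing turtle program step by step:
Start: pos=(0,0), heading=0, pen down
RT 135: heading 0 -> 225
RT 135: heading 225 -> 90
PD: pen down
FD 8: (0,0) -> (0,8) [heading=90, draw]
PD: pen down
FD 16: (0,8) -> (0,24) [heading=90, draw]
BK 17: (0,24) -> (0,7) [heading=90, draw]
Final: pos=(0,7), heading=90, 3 segment(s) drawn

Answer: 0 7 90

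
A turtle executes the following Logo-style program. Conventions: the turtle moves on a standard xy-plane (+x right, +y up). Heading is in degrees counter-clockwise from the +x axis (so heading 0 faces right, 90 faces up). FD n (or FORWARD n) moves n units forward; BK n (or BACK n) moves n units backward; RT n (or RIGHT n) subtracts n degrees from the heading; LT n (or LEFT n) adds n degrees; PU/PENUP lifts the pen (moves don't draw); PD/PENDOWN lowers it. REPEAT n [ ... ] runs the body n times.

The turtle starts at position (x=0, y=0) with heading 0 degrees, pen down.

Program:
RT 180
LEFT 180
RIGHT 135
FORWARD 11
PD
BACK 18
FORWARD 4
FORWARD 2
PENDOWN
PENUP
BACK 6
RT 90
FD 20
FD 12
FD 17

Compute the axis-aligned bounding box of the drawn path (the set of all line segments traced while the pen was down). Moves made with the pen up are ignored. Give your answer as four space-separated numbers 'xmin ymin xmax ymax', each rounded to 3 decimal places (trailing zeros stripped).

Answer: -7.778 -7.778 4.95 4.95

Derivation:
Executing turtle program step by step:
Start: pos=(0,0), heading=0, pen down
RT 180: heading 0 -> 180
LT 180: heading 180 -> 0
RT 135: heading 0 -> 225
FD 11: (0,0) -> (-7.778,-7.778) [heading=225, draw]
PD: pen down
BK 18: (-7.778,-7.778) -> (4.95,4.95) [heading=225, draw]
FD 4: (4.95,4.95) -> (2.121,2.121) [heading=225, draw]
FD 2: (2.121,2.121) -> (0.707,0.707) [heading=225, draw]
PD: pen down
PU: pen up
BK 6: (0.707,0.707) -> (4.95,4.95) [heading=225, move]
RT 90: heading 225 -> 135
FD 20: (4.95,4.95) -> (-9.192,19.092) [heading=135, move]
FD 12: (-9.192,19.092) -> (-17.678,27.577) [heading=135, move]
FD 17: (-17.678,27.577) -> (-29.698,39.598) [heading=135, move]
Final: pos=(-29.698,39.598), heading=135, 4 segment(s) drawn

Segment endpoints: x in {-7.778, 0, 0.707, 2.121, 4.95}, y in {-7.778, 0, 0.707, 2.121, 4.95}
xmin=-7.778, ymin=-7.778, xmax=4.95, ymax=4.95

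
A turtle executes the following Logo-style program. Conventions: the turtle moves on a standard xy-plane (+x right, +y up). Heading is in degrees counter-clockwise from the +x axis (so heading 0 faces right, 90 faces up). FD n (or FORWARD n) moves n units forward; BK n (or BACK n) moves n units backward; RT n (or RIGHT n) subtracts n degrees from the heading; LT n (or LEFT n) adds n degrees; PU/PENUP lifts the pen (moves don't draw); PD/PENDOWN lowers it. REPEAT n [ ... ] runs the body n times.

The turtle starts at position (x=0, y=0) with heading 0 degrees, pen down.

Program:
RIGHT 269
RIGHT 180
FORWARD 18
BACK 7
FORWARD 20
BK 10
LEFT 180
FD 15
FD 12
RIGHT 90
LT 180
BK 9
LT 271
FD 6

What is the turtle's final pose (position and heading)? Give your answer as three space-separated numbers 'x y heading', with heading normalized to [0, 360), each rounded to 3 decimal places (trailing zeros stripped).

Executing turtle program step by step:
Start: pos=(0,0), heading=0, pen down
RT 269: heading 0 -> 91
RT 180: heading 91 -> 271
FD 18: (0,0) -> (0.314,-17.997) [heading=271, draw]
BK 7: (0.314,-17.997) -> (0.192,-10.998) [heading=271, draw]
FD 20: (0.192,-10.998) -> (0.541,-30.995) [heading=271, draw]
BK 10: (0.541,-30.995) -> (0.367,-20.997) [heading=271, draw]
LT 180: heading 271 -> 91
FD 15: (0.367,-20.997) -> (0.105,-5.999) [heading=91, draw]
FD 12: (0.105,-5.999) -> (-0.105,5.999) [heading=91, draw]
RT 90: heading 91 -> 1
LT 180: heading 1 -> 181
BK 9: (-0.105,5.999) -> (8.894,6.156) [heading=181, draw]
LT 271: heading 181 -> 92
FD 6: (8.894,6.156) -> (8.685,12.153) [heading=92, draw]
Final: pos=(8.685,12.153), heading=92, 8 segment(s) drawn

Answer: 8.685 12.153 92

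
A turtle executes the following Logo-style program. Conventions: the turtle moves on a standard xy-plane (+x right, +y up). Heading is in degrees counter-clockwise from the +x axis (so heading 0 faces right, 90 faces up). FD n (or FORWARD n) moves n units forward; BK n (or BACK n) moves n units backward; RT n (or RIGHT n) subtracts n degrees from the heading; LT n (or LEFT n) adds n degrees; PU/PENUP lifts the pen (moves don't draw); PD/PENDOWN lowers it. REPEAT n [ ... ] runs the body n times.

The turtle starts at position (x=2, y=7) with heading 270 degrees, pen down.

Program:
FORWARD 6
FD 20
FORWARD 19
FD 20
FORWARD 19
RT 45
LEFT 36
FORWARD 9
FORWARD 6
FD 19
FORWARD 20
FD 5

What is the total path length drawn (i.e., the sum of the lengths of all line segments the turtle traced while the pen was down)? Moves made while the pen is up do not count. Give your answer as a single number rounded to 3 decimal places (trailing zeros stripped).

Answer: 143

Derivation:
Executing turtle program step by step:
Start: pos=(2,7), heading=270, pen down
FD 6: (2,7) -> (2,1) [heading=270, draw]
FD 20: (2,1) -> (2,-19) [heading=270, draw]
FD 19: (2,-19) -> (2,-38) [heading=270, draw]
FD 20: (2,-38) -> (2,-58) [heading=270, draw]
FD 19: (2,-58) -> (2,-77) [heading=270, draw]
RT 45: heading 270 -> 225
LT 36: heading 225 -> 261
FD 9: (2,-77) -> (0.592,-85.889) [heading=261, draw]
FD 6: (0.592,-85.889) -> (-0.347,-91.815) [heading=261, draw]
FD 19: (-0.347,-91.815) -> (-3.319,-110.581) [heading=261, draw]
FD 20: (-3.319,-110.581) -> (-6.447,-130.335) [heading=261, draw]
FD 5: (-6.447,-130.335) -> (-7.23,-135.274) [heading=261, draw]
Final: pos=(-7.23,-135.274), heading=261, 10 segment(s) drawn

Segment lengths:
  seg 1: (2,7) -> (2,1), length = 6
  seg 2: (2,1) -> (2,-19), length = 20
  seg 3: (2,-19) -> (2,-38), length = 19
  seg 4: (2,-38) -> (2,-58), length = 20
  seg 5: (2,-58) -> (2,-77), length = 19
  seg 6: (2,-77) -> (0.592,-85.889), length = 9
  seg 7: (0.592,-85.889) -> (-0.347,-91.815), length = 6
  seg 8: (-0.347,-91.815) -> (-3.319,-110.581), length = 19
  seg 9: (-3.319,-110.581) -> (-6.447,-130.335), length = 20
  seg 10: (-6.447,-130.335) -> (-7.23,-135.274), length = 5
Total = 143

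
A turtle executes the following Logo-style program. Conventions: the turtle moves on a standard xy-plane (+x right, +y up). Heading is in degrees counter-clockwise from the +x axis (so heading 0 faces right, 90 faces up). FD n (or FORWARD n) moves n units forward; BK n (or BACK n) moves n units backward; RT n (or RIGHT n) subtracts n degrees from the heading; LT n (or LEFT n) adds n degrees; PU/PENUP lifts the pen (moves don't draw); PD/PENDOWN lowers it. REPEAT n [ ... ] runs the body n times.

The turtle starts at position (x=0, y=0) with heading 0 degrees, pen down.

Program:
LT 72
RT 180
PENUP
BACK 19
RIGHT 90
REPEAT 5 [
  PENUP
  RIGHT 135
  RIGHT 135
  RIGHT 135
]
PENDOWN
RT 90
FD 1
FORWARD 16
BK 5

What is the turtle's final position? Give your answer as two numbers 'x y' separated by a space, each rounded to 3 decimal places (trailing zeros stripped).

Answer: -4.821 12.622

Derivation:
Executing turtle program step by step:
Start: pos=(0,0), heading=0, pen down
LT 72: heading 0 -> 72
RT 180: heading 72 -> 252
PU: pen up
BK 19: (0,0) -> (5.871,18.07) [heading=252, move]
RT 90: heading 252 -> 162
REPEAT 5 [
  -- iteration 1/5 --
  PU: pen up
  RT 135: heading 162 -> 27
  RT 135: heading 27 -> 252
  RT 135: heading 252 -> 117
  -- iteration 2/5 --
  PU: pen up
  RT 135: heading 117 -> 342
  RT 135: heading 342 -> 207
  RT 135: heading 207 -> 72
  -- iteration 3/5 --
  PU: pen up
  RT 135: heading 72 -> 297
  RT 135: heading 297 -> 162
  RT 135: heading 162 -> 27
  -- iteration 4/5 --
  PU: pen up
  RT 135: heading 27 -> 252
  RT 135: heading 252 -> 117
  RT 135: heading 117 -> 342
  -- iteration 5/5 --
  PU: pen up
  RT 135: heading 342 -> 207
  RT 135: heading 207 -> 72
  RT 135: heading 72 -> 297
]
PD: pen down
RT 90: heading 297 -> 207
FD 1: (5.871,18.07) -> (4.98,17.616) [heading=207, draw]
FD 16: (4.98,17.616) -> (-9.276,10.352) [heading=207, draw]
BK 5: (-9.276,10.352) -> (-4.821,12.622) [heading=207, draw]
Final: pos=(-4.821,12.622), heading=207, 3 segment(s) drawn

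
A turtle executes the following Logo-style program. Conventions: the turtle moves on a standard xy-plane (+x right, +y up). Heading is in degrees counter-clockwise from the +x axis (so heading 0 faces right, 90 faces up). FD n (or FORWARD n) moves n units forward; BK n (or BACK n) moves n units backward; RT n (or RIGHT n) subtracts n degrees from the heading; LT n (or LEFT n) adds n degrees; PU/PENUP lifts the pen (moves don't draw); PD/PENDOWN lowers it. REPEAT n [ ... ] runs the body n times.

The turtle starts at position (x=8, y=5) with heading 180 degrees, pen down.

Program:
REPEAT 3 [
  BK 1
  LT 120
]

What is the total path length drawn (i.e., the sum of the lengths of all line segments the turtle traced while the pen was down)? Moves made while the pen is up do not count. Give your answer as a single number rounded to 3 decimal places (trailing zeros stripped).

Answer: 3

Derivation:
Executing turtle program step by step:
Start: pos=(8,5), heading=180, pen down
REPEAT 3 [
  -- iteration 1/3 --
  BK 1: (8,5) -> (9,5) [heading=180, draw]
  LT 120: heading 180 -> 300
  -- iteration 2/3 --
  BK 1: (9,5) -> (8.5,5.866) [heading=300, draw]
  LT 120: heading 300 -> 60
  -- iteration 3/3 --
  BK 1: (8.5,5.866) -> (8,5) [heading=60, draw]
  LT 120: heading 60 -> 180
]
Final: pos=(8,5), heading=180, 3 segment(s) drawn

Segment lengths:
  seg 1: (8,5) -> (9,5), length = 1
  seg 2: (9,5) -> (8.5,5.866), length = 1
  seg 3: (8.5,5.866) -> (8,5), length = 1
Total = 3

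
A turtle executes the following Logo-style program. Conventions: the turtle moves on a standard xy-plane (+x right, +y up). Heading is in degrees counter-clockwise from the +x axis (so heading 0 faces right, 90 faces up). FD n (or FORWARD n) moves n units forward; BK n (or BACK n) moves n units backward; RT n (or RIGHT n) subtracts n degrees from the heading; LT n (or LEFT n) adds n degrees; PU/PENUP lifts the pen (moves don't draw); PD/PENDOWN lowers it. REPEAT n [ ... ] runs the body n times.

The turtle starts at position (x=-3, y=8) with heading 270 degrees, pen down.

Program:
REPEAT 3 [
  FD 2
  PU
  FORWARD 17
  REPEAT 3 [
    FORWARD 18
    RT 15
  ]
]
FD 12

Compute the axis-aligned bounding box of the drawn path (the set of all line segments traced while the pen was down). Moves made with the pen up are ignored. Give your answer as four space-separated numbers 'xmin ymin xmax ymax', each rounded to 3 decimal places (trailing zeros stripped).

Answer: -3 6 -3 8

Derivation:
Executing turtle program step by step:
Start: pos=(-3,8), heading=270, pen down
REPEAT 3 [
  -- iteration 1/3 --
  FD 2: (-3,8) -> (-3,6) [heading=270, draw]
  PU: pen up
  FD 17: (-3,6) -> (-3,-11) [heading=270, move]
  REPEAT 3 [
    -- iteration 1/3 --
    FD 18: (-3,-11) -> (-3,-29) [heading=270, move]
    RT 15: heading 270 -> 255
    -- iteration 2/3 --
    FD 18: (-3,-29) -> (-7.659,-46.387) [heading=255, move]
    RT 15: heading 255 -> 240
    -- iteration 3/3 --
    FD 18: (-7.659,-46.387) -> (-16.659,-61.975) [heading=240, move]
    RT 15: heading 240 -> 225
  ]
  -- iteration 2/3 --
  FD 2: (-16.659,-61.975) -> (-18.073,-63.389) [heading=225, move]
  PU: pen up
  FD 17: (-18.073,-63.389) -> (-30.094,-75.41) [heading=225, move]
  REPEAT 3 [
    -- iteration 1/3 --
    FD 18: (-30.094,-75.41) -> (-42.822,-88.138) [heading=225, move]
    RT 15: heading 225 -> 210
    -- iteration 2/3 --
    FD 18: (-42.822,-88.138) -> (-58.41,-97.138) [heading=210, move]
    RT 15: heading 210 -> 195
    -- iteration 3/3 --
    FD 18: (-58.41,-97.138) -> (-75.797,-101.797) [heading=195, move]
    RT 15: heading 195 -> 180
  ]
  -- iteration 3/3 --
  FD 2: (-75.797,-101.797) -> (-77.797,-101.797) [heading=180, move]
  PU: pen up
  FD 17: (-77.797,-101.797) -> (-94.797,-101.797) [heading=180, move]
  REPEAT 3 [
    -- iteration 1/3 --
    FD 18: (-94.797,-101.797) -> (-112.797,-101.797) [heading=180, move]
    RT 15: heading 180 -> 165
    -- iteration 2/3 --
    FD 18: (-112.797,-101.797) -> (-130.183,-97.138) [heading=165, move]
    RT 15: heading 165 -> 150
    -- iteration 3/3 --
    FD 18: (-130.183,-97.138) -> (-145.772,-88.138) [heading=150, move]
    RT 15: heading 150 -> 135
  ]
]
FD 12: (-145.772,-88.138) -> (-154.257,-79.653) [heading=135, move]
Final: pos=(-154.257,-79.653), heading=135, 1 segment(s) drawn

Segment endpoints: x in {-3, -3}, y in {6, 8}
xmin=-3, ymin=6, xmax=-3, ymax=8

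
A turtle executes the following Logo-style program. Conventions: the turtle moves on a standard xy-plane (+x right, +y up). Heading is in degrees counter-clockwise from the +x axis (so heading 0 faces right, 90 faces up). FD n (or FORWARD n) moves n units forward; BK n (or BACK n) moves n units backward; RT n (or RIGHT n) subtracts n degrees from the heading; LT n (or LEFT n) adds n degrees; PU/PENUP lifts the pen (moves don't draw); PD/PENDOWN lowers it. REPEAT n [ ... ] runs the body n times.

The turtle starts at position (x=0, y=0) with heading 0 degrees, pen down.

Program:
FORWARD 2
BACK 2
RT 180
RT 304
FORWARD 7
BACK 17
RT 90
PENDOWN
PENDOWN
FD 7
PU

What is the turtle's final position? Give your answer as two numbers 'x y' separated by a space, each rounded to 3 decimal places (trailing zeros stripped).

Executing turtle program step by step:
Start: pos=(0,0), heading=0, pen down
FD 2: (0,0) -> (2,0) [heading=0, draw]
BK 2: (2,0) -> (0,0) [heading=0, draw]
RT 180: heading 0 -> 180
RT 304: heading 180 -> 236
FD 7: (0,0) -> (-3.914,-5.803) [heading=236, draw]
BK 17: (-3.914,-5.803) -> (5.592,8.29) [heading=236, draw]
RT 90: heading 236 -> 146
PD: pen down
PD: pen down
FD 7: (5.592,8.29) -> (-0.211,12.205) [heading=146, draw]
PU: pen up
Final: pos=(-0.211,12.205), heading=146, 5 segment(s) drawn

Answer: -0.211 12.205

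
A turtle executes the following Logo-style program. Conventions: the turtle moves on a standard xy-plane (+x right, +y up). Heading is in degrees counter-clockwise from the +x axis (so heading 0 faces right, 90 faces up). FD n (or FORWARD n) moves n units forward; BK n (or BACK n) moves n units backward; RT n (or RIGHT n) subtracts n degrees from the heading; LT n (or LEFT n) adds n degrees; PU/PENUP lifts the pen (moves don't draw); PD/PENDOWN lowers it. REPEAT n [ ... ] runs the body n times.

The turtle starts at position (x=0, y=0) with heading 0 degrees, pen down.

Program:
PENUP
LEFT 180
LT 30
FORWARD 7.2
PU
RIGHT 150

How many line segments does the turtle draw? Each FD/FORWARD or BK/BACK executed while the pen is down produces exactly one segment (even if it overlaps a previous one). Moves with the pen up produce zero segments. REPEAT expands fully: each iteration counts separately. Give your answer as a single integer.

Executing turtle program step by step:
Start: pos=(0,0), heading=0, pen down
PU: pen up
LT 180: heading 0 -> 180
LT 30: heading 180 -> 210
FD 7.2: (0,0) -> (-6.235,-3.6) [heading=210, move]
PU: pen up
RT 150: heading 210 -> 60
Final: pos=(-6.235,-3.6), heading=60, 0 segment(s) drawn
Segments drawn: 0

Answer: 0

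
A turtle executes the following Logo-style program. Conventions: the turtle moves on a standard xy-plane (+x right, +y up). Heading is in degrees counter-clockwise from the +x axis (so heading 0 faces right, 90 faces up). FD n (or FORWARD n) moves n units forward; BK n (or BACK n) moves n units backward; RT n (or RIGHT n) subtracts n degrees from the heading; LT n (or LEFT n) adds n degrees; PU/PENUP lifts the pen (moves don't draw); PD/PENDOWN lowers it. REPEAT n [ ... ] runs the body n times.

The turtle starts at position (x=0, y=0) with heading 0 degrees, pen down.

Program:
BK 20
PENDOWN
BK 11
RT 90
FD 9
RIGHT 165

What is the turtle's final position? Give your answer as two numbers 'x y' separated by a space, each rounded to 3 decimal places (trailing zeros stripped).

Answer: -31 -9

Derivation:
Executing turtle program step by step:
Start: pos=(0,0), heading=0, pen down
BK 20: (0,0) -> (-20,0) [heading=0, draw]
PD: pen down
BK 11: (-20,0) -> (-31,0) [heading=0, draw]
RT 90: heading 0 -> 270
FD 9: (-31,0) -> (-31,-9) [heading=270, draw]
RT 165: heading 270 -> 105
Final: pos=(-31,-9), heading=105, 3 segment(s) drawn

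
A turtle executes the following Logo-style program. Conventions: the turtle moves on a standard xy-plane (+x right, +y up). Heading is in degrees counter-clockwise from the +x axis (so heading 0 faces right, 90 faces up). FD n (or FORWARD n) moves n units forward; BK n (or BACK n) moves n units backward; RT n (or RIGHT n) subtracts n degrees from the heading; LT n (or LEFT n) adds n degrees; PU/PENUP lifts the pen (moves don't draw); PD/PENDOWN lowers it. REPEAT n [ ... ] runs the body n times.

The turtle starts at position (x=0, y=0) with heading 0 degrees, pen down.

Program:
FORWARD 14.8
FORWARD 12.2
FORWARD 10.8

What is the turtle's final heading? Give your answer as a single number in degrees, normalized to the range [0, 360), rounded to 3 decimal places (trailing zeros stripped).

Executing turtle program step by step:
Start: pos=(0,0), heading=0, pen down
FD 14.8: (0,0) -> (14.8,0) [heading=0, draw]
FD 12.2: (14.8,0) -> (27,0) [heading=0, draw]
FD 10.8: (27,0) -> (37.8,0) [heading=0, draw]
Final: pos=(37.8,0), heading=0, 3 segment(s) drawn

Answer: 0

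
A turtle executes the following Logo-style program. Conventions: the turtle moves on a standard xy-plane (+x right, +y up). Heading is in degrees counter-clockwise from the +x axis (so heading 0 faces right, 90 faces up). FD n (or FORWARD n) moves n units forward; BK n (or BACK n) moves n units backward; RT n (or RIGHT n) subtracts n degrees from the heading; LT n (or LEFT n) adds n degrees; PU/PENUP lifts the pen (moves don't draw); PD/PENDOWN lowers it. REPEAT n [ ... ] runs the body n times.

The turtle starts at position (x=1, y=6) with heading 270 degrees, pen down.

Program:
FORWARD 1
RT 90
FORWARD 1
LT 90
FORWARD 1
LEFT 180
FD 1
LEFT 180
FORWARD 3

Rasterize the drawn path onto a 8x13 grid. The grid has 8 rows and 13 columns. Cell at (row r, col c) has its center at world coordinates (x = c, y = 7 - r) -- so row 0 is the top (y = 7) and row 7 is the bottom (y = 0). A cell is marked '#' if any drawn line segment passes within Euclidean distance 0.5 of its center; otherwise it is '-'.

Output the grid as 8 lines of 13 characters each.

Segment 0: (1,6) -> (1,5)
Segment 1: (1,5) -> (-0,5)
Segment 2: (-0,5) -> (-0,4)
Segment 3: (-0,4) -> (-0,5)
Segment 4: (-0,5) -> (-0,2)

Answer: -------------
-#-----------
##-----------
#------------
#------------
#------------
-------------
-------------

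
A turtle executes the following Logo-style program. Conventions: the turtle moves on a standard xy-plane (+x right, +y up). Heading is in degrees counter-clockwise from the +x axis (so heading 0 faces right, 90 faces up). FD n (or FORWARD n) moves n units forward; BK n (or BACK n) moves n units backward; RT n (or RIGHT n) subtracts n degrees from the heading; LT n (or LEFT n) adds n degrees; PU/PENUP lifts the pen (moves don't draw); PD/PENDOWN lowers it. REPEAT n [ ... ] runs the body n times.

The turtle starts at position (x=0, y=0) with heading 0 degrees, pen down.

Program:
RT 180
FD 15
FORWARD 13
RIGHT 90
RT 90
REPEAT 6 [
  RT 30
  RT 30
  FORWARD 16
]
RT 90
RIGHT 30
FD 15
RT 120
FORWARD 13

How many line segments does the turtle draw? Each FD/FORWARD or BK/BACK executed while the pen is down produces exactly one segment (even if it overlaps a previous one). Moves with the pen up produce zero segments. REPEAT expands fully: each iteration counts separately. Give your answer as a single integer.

Executing turtle program step by step:
Start: pos=(0,0), heading=0, pen down
RT 180: heading 0 -> 180
FD 15: (0,0) -> (-15,0) [heading=180, draw]
FD 13: (-15,0) -> (-28,0) [heading=180, draw]
RT 90: heading 180 -> 90
RT 90: heading 90 -> 0
REPEAT 6 [
  -- iteration 1/6 --
  RT 30: heading 0 -> 330
  RT 30: heading 330 -> 300
  FD 16: (-28,0) -> (-20,-13.856) [heading=300, draw]
  -- iteration 2/6 --
  RT 30: heading 300 -> 270
  RT 30: heading 270 -> 240
  FD 16: (-20,-13.856) -> (-28,-27.713) [heading=240, draw]
  -- iteration 3/6 --
  RT 30: heading 240 -> 210
  RT 30: heading 210 -> 180
  FD 16: (-28,-27.713) -> (-44,-27.713) [heading=180, draw]
  -- iteration 4/6 --
  RT 30: heading 180 -> 150
  RT 30: heading 150 -> 120
  FD 16: (-44,-27.713) -> (-52,-13.856) [heading=120, draw]
  -- iteration 5/6 --
  RT 30: heading 120 -> 90
  RT 30: heading 90 -> 60
  FD 16: (-52,-13.856) -> (-44,0) [heading=60, draw]
  -- iteration 6/6 --
  RT 30: heading 60 -> 30
  RT 30: heading 30 -> 0
  FD 16: (-44,0) -> (-28,0) [heading=0, draw]
]
RT 90: heading 0 -> 270
RT 30: heading 270 -> 240
FD 15: (-28,0) -> (-35.5,-12.99) [heading=240, draw]
RT 120: heading 240 -> 120
FD 13: (-35.5,-12.99) -> (-42,-1.732) [heading=120, draw]
Final: pos=(-42,-1.732), heading=120, 10 segment(s) drawn
Segments drawn: 10

Answer: 10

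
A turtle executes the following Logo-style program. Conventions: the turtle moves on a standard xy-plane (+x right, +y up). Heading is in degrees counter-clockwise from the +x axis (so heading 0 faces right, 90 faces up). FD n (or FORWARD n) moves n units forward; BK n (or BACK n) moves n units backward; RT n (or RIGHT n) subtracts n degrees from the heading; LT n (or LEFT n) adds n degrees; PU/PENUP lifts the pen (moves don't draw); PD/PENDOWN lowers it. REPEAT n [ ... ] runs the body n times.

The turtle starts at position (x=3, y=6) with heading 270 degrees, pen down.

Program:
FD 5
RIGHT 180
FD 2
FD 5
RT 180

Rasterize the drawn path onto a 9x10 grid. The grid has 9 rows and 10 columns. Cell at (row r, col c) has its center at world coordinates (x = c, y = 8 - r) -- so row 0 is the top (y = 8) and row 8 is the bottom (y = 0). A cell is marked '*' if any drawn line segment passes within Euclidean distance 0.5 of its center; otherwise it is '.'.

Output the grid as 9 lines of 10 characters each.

Segment 0: (3,6) -> (3,1)
Segment 1: (3,1) -> (3,3)
Segment 2: (3,3) -> (3,8)

Answer: ...*......
...*......
...*......
...*......
...*......
...*......
...*......
...*......
..........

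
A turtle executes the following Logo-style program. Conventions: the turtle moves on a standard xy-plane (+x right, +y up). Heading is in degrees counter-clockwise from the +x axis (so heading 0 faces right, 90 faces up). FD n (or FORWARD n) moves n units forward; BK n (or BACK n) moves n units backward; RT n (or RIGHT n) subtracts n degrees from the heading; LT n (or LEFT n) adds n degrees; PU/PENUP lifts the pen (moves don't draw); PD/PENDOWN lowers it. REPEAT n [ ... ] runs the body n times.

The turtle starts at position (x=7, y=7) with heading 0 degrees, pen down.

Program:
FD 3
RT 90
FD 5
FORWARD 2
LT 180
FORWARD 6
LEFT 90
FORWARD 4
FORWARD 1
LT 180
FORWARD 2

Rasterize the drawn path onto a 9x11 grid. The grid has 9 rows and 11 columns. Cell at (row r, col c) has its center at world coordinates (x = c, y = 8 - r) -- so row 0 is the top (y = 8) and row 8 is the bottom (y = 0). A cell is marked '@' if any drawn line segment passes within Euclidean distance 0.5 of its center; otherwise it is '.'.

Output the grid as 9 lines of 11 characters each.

Segment 0: (7,7) -> (10,7)
Segment 1: (10,7) -> (10,2)
Segment 2: (10,2) -> (10,0)
Segment 3: (10,0) -> (10,6)
Segment 4: (10,6) -> (6,6)
Segment 5: (6,6) -> (5,6)
Segment 6: (5,6) -> (7,6)

Answer: ...........
.......@@@@
.....@@@@@@
..........@
..........@
..........@
..........@
..........@
..........@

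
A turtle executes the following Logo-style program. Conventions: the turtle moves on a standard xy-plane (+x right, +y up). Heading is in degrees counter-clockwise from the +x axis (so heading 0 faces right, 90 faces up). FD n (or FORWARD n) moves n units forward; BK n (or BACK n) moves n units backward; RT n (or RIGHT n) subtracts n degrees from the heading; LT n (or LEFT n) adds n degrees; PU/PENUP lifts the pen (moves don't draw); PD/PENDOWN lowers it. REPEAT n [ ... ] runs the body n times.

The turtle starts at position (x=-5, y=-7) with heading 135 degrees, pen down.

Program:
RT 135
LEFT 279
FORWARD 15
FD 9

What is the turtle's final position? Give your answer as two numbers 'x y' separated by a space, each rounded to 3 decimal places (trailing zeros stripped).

Answer: -1.246 -30.705

Derivation:
Executing turtle program step by step:
Start: pos=(-5,-7), heading=135, pen down
RT 135: heading 135 -> 0
LT 279: heading 0 -> 279
FD 15: (-5,-7) -> (-2.653,-21.815) [heading=279, draw]
FD 9: (-2.653,-21.815) -> (-1.246,-30.705) [heading=279, draw]
Final: pos=(-1.246,-30.705), heading=279, 2 segment(s) drawn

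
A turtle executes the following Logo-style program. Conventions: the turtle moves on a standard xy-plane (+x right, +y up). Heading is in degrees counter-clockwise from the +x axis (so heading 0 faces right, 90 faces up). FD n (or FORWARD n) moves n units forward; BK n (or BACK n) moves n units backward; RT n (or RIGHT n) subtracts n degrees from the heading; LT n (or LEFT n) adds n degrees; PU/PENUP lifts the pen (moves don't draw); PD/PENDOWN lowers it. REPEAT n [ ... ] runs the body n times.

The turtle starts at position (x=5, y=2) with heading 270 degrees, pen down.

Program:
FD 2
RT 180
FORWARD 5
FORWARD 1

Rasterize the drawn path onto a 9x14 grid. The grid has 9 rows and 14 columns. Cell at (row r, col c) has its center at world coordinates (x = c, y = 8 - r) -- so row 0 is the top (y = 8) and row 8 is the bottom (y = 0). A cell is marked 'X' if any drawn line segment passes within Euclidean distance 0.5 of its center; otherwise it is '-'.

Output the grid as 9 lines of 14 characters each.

Answer: --------------
--------------
-----X--------
-----X--------
-----X--------
-----X--------
-----X--------
-----X--------
-----X--------

Derivation:
Segment 0: (5,2) -> (5,0)
Segment 1: (5,0) -> (5,5)
Segment 2: (5,5) -> (5,6)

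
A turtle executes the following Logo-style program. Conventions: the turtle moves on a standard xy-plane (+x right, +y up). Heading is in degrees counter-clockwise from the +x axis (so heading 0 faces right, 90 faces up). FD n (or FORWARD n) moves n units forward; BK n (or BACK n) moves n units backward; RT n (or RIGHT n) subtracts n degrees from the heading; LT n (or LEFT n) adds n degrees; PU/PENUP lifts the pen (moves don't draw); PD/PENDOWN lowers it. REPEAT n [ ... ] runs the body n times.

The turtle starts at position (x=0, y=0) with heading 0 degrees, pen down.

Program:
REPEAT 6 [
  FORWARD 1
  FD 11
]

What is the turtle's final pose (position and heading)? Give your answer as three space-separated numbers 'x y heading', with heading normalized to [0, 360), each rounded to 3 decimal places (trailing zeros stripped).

Answer: 72 0 0

Derivation:
Executing turtle program step by step:
Start: pos=(0,0), heading=0, pen down
REPEAT 6 [
  -- iteration 1/6 --
  FD 1: (0,0) -> (1,0) [heading=0, draw]
  FD 11: (1,0) -> (12,0) [heading=0, draw]
  -- iteration 2/6 --
  FD 1: (12,0) -> (13,0) [heading=0, draw]
  FD 11: (13,0) -> (24,0) [heading=0, draw]
  -- iteration 3/6 --
  FD 1: (24,0) -> (25,0) [heading=0, draw]
  FD 11: (25,0) -> (36,0) [heading=0, draw]
  -- iteration 4/6 --
  FD 1: (36,0) -> (37,0) [heading=0, draw]
  FD 11: (37,0) -> (48,0) [heading=0, draw]
  -- iteration 5/6 --
  FD 1: (48,0) -> (49,0) [heading=0, draw]
  FD 11: (49,0) -> (60,0) [heading=0, draw]
  -- iteration 6/6 --
  FD 1: (60,0) -> (61,0) [heading=0, draw]
  FD 11: (61,0) -> (72,0) [heading=0, draw]
]
Final: pos=(72,0), heading=0, 12 segment(s) drawn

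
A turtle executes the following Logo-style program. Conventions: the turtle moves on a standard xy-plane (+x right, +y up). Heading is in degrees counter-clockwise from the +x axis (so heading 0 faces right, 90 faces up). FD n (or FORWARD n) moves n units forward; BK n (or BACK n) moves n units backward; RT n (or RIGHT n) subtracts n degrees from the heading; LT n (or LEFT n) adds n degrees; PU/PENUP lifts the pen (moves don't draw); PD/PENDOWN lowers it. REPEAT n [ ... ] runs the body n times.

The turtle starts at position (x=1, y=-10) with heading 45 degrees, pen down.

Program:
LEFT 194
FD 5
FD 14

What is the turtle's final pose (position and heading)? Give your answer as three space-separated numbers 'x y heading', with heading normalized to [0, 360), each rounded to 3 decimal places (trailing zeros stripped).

Answer: -8.786 -26.286 239

Derivation:
Executing turtle program step by step:
Start: pos=(1,-10), heading=45, pen down
LT 194: heading 45 -> 239
FD 5: (1,-10) -> (-1.575,-14.286) [heading=239, draw]
FD 14: (-1.575,-14.286) -> (-8.786,-26.286) [heading=239, draw]
Final: pos=(-8.786,-26.286), heading=239, 2 segment(s) drawn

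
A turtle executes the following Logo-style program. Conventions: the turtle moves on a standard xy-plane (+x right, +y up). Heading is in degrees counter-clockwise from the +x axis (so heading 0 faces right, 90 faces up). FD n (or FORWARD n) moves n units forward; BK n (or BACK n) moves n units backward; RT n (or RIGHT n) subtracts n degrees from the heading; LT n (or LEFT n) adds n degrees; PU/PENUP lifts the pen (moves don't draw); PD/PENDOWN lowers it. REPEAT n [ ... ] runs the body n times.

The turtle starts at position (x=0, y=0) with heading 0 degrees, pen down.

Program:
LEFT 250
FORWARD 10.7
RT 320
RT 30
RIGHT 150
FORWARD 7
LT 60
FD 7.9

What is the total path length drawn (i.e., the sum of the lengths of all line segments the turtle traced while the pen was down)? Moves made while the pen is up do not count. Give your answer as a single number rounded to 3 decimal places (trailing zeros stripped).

Executing turtle program step by step:
Start: pos=(0,0), heading=0, pen down
LT 250: heading 0 -> 250
FD 10.7: (0,0) -> (-3.66,-10.055) [heading=250, draw]
RT 320: heading 250 -> 290
RT 30: heading 290 -> 260
RT 150: heading 260 -> 110
FD 7: (-3.66,-10.055) -> (-6.054,-3.477) [heading=110, draw]
LT 60: heading 110 -> 170
FD 7.9: (-6.054,-3.477) -> (-13.834,-2.105) [heading=170, draw]
Final: pos=(-13.834,-2.105), heading=170, 3 segment(s) drawn

Segment lengths:
  seg 1: (0,0) -> (-3.66,-10.055), length = 10.7
  seg 2: (-3.66,-10.055) -> (-6.054,-3.477), length = 7
  seg 3: (-6.054,-3.477) -> (-13.834,-2.105), length = 7.9
Total = 25.6

Answer: 25.6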